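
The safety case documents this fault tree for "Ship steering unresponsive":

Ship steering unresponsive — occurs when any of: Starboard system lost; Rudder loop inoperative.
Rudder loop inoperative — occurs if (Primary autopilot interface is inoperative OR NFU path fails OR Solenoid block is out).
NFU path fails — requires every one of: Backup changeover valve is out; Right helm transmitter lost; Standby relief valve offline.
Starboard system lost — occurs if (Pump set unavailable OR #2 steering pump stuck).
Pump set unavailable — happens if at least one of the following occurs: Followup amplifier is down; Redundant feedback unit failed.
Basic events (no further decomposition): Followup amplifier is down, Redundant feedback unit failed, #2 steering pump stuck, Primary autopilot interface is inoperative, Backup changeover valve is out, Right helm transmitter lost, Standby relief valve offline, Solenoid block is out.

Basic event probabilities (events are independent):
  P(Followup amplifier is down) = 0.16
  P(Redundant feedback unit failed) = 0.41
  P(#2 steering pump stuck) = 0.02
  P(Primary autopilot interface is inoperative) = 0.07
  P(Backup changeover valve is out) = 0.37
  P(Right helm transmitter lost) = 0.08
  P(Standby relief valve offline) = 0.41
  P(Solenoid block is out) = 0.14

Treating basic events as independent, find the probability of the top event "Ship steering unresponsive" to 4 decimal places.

P(Pump set unavailable) [OR] = 1 − (1−0.16) × (1−0.41) = 0.504400
P(Starboard system lost) [OR] = 1 − (1−0.504400) × (1−0.02) = 0.514312
P(NFU path fails) [AND] = 0.37 × 0.08 × 0.41 = 0.012136
P(Rudder loop inoperative) [OR] = 1 − (1−0.07) × (1−0.012136) × (1−0.14) = 0.209906
P(Ship steering unresponsive) [OR] = 1 − (1−0.514312) × (1−0.209906) = 0.616261
Rounded to 4 decimal places: P(Ship steering unresponsive) ≈ 0.6163.

0.6163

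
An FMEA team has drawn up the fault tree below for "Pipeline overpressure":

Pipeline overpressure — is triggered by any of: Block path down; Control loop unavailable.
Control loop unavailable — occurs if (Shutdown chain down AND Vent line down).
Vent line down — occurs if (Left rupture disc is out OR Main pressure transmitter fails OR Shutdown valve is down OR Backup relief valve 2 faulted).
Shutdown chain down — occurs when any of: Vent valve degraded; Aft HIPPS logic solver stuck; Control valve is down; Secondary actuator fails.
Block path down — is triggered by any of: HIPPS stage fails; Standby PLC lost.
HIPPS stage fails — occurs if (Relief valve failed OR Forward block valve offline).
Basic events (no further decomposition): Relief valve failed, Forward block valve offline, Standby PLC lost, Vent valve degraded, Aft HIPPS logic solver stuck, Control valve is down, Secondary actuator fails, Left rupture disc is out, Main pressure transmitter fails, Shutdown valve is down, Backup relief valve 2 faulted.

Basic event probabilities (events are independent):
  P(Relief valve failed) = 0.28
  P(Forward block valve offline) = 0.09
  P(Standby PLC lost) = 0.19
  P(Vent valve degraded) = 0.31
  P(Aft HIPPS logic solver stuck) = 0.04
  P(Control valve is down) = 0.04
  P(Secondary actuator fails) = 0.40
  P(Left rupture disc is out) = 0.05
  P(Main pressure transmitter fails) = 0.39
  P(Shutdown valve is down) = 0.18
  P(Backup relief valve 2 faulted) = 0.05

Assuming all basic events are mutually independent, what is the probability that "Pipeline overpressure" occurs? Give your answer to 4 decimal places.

0.6493

P(HIPPS stage fails) [OR] = 1 − (1−0.28) × (1−0.09) = 0.344800
P(Block path down) [OR] = 1 − (1−0.344800) × (1−0.19) = 0.469288
P(Shutdown chain down) [OR] = 1 − (1−0.31) × (1−0.04) × (1−0.04) × (1−0.40) = 0.618458
P(Vent line down) [OR] = 1 − (1−0.05) × (1−0.39) × (1−0.18) × (1−0.05) = 0.548570
P(Control loop unavailable) [AND] = 0.618458 × 0.548570 = 0.339268
P(Pipeline overpressure) [OR] = 1 − (1−0.469288) × (1−0.339268) = 0.649342
Rounded to 4 decimal places: P(Pipeline overpressure) ≈ 0.6493.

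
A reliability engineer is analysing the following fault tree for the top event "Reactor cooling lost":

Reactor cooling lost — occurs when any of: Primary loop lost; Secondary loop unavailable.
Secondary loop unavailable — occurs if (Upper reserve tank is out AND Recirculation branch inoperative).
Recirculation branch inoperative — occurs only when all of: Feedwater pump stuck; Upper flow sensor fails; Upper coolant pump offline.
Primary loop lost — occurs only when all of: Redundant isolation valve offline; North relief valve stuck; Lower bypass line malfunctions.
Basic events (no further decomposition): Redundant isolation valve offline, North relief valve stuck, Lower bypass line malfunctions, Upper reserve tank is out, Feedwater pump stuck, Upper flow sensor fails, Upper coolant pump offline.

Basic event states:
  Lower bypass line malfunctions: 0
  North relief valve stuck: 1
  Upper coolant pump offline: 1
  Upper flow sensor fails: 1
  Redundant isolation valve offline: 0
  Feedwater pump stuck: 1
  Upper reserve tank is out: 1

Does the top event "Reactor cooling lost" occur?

Yes

Primary loop lost [AND]: Redundant isolation valve offline=not, North relief valve stuck=occurs, Lower bypass line malfunctions=not → not all inputs occur → does not occur.
Recirculation branch inoperative [AND]: Feedwater pump stuck=occurs, Upper flow sensor fails=occurs, Upper coolant pump offline=occurs → all inputs occur → occurs.
Secondary loop unavailable [AND]: Upper reserve tank is out=occurs, Recirculation branch inoperative=occurs → all inputs occur → occurs.
Reactor cooling lost [OR]: Primary loop lost=not, Secondary loop unavailable=occurs → at least one input occurs → occurs.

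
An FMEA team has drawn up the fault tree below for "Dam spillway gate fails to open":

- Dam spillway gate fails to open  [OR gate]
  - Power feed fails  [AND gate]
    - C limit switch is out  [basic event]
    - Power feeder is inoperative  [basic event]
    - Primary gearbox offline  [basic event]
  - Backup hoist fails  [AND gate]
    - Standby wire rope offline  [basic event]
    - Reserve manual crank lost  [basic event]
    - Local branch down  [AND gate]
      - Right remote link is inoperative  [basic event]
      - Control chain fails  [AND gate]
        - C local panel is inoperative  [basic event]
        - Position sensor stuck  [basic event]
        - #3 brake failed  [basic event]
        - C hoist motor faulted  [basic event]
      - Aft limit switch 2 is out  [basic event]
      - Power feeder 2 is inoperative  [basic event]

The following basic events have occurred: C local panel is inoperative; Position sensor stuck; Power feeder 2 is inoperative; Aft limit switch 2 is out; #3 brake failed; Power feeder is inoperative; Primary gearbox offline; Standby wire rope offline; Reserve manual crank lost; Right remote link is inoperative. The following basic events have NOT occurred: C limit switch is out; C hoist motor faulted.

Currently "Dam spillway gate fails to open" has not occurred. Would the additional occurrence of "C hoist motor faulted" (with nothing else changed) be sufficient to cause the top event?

Counterfactual: set "C hoist motor faulted" to occurred.
Power feed fails [AND]: C limit switch is out=not, Power feeder is inoperative=occurs, Primary gearbox offline=occurs → not all inputs occur → does not occur.
Control chain fails [AND]: C local panel is inoperative=occurs, Position sensor stuck=occurs, #3 brake failed=occurs, C hoist motor faulted=occurs → all inputs occur → occurs.
Local branch down [AND]: Right remote link is inoperative=occurs, Control chain fails=occurs, Aft limit switch 2 is out=occurs, Power feeder 2 is inoperative=occurs → all inputs occur → occurs.
Backup hoist fails [AND]: Standby wire rope offline=occurs, Reserve manual crank lost=occurs, Local branch down=occurs → all inputs occur → occurs.
Dam spillway gate fails to open [OR]: Power feed fails=not, Backup hoist fails=occurs → at least one input occurs → occurs.

Yes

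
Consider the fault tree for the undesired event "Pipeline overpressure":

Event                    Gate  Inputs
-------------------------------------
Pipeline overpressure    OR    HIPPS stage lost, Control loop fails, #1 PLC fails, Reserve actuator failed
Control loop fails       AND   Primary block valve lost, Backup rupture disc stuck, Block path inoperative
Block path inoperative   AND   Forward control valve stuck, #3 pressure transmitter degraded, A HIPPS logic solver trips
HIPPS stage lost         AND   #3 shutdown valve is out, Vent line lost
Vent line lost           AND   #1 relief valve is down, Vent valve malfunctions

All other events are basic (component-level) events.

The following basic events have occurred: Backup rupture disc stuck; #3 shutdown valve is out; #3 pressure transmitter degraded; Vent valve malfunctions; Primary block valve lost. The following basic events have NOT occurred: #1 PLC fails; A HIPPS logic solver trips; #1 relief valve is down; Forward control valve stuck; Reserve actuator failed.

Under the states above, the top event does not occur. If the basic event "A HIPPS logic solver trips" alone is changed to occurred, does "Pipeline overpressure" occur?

No

Counterfactual: set "A HIPPS logic solver trips" to occurred.
Vent line lost [AND]: #1 relief valve is down=not, Vent valve malfunctions=occurs → not all inputs occur → does not occur.
HIPPS stage lost [AND]: #3 shutdown valve is out=occurs, Vent line lost=not → not all inputs occur → does not occur.
Block path inoperative [AND]: Forward control valve stuck=not, #3 pressure transmitter degraded=occurs, A HIPPS logic solver trips=occurs → not all inputs occur → does not occur.
Control loop fails [AND]: Primary block valve lost=occurs, Backup rupture disc stuck=occurs, Block path inoperative=not → not all inputs occur → does not occur.
Pipeline overpressure [OR]: HIPPS stage lost=not, Control loop fails=not, #1 PLC fails=not, Reserve actuator failed=not → no input occurs → does not occur.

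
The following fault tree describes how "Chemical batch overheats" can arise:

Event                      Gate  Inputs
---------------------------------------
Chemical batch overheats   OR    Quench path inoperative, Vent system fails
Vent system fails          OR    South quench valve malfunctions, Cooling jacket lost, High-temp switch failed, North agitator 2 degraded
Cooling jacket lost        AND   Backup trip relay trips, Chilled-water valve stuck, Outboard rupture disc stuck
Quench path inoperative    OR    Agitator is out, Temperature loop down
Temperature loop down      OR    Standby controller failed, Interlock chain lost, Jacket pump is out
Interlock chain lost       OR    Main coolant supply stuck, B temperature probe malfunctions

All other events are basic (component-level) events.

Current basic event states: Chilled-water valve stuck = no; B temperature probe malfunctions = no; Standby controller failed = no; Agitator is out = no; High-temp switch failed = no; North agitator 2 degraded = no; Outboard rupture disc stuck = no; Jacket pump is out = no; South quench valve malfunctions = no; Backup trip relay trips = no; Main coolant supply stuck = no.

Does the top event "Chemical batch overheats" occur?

Interlock chain lost [OR]: Main coolant supply stuck=not, B temperature probe malfunctions=not → no input occurs → does not occur.
Temperature loop down [OR]: Standby controller failed=not, Interlock chain lost=not, Jacket pump is out=not → no input occurs → does not occur.
Quench path inoperative [OR]: Agitator is out=not, Temperature loop down=not → no input occurs → does not occur.
Cooling jacket lost [AND]: Backup trip relay trips=not, Chilled-water valve stuck=not, Outboard rupture disc stuck=not → not all inputs occur → does not occur.
Vent system fails [OR]: South quench valve malfunctions=not, Cooling jacket lost=not, High-temp switch failed=not, North agitator 2 degraded=not → no input occurs → does not occur.
Chemical batch overheats [OR]: Quench path inoperative=not, Vent system fails=not → no input occurs → does not occur.

No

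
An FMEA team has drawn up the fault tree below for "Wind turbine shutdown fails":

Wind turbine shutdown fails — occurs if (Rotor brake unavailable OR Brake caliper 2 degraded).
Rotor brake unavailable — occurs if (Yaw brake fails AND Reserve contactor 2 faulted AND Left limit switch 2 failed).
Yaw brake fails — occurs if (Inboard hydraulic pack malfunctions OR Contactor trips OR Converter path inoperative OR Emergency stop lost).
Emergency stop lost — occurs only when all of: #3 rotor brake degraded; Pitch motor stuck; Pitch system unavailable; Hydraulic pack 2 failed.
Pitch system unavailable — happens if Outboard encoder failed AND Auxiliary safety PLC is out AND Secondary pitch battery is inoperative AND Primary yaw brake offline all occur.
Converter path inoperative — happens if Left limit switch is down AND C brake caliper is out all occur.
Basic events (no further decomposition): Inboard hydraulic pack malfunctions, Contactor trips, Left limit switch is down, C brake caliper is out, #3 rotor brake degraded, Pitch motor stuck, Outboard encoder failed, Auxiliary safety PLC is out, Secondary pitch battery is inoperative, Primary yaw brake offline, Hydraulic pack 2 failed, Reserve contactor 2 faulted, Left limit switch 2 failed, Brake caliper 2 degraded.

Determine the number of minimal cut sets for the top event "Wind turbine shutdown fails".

5

Converter path inoperative [AND]: one cut set from each child combined → 1 × 1 = 1 cut set(s).
Pitch system unavailable [AND]: one cut set from each child combined → 1 × 1 × 1 × 1 = 1 cut set(s).
Emergency stop lost [AND]: one cut set from each child combined → 1 × 1 × 1 × 1 = 1 cut set(s).
Yaw brake fails [OR]: union of children's cut sets → 4 cut set(s).
Rotor brake unavailable [AND]: one cut set from each child combined → 4 × 1 × 1 = 4 cut set(s).
Wind turbine shutdown fails [OR]: union of children's cut sets → 5 cut set(s).
Minimal cut sets: {Inboard hydraulic pack malfunctions, Left limit switch 2 failed, Reserve contactor 2 faulted}; {Contactor trips, Left limit switch 2 failed, Reserve contactor 2 faulted}; {C brake caliper is out, Left limit switch 2 failed, Left limit switch is down, Reserve contactor 2 faulted}; {#3 rotor brake degraded, Auxiliary safety PLC is out, Hydraulic pack 2 failed, Left limit switch 2 failed, Outboard encoder failed, Pitch motor stuck, Primary yaw brake offline, Reserve contactor 2 faulted, Secondary pitch battery is inoperative}; {Brake caliper 2 degraded}.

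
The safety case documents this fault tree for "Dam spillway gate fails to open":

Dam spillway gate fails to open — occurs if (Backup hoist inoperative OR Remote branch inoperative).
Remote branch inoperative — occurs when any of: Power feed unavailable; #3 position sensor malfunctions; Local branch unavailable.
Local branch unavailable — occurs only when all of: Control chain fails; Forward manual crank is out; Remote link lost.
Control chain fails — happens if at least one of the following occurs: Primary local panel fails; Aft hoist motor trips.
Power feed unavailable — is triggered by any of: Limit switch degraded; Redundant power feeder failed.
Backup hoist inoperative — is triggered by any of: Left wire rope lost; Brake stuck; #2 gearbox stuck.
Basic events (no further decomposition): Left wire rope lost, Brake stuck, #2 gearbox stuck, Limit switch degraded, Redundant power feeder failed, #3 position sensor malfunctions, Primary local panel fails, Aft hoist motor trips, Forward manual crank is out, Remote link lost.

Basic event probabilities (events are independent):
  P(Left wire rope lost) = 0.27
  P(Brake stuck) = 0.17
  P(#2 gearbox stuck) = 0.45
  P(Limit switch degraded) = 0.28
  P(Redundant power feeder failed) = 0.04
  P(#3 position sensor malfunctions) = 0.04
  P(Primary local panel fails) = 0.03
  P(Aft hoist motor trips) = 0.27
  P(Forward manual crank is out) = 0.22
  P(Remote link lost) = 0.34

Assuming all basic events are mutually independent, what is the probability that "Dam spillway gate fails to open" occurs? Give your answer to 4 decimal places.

0.7837

P(Backup hoist inoperative) [OR] = 1 − (1−0.27) × (1−0.17) × (1−0.45) = 0.666755
P(Power feed unavailable) [OR] = 1 − (1−0.28) × (1−0.04) = 0.308800
P(Control chain fails) [OR] = 1 − (1−0.03) × (1−0.27) = 0.291900
P(Local branch unavailable) [AND] = 0.291900 × 0.22 × 0.34 = 0.021834
P(Remote branch inoperative) [OR] = 1 − (1−0.308800) × (1−0.04) × (1−0.021834) = 0.350936
P(Dam spillway gate fails to open) [OR] = 1 − (1−0.666755) × (1−0.350936) = 0.783703
Rounded to 4 decimal places: P(Dam spillway gate fails to open) ≈ 0.7837.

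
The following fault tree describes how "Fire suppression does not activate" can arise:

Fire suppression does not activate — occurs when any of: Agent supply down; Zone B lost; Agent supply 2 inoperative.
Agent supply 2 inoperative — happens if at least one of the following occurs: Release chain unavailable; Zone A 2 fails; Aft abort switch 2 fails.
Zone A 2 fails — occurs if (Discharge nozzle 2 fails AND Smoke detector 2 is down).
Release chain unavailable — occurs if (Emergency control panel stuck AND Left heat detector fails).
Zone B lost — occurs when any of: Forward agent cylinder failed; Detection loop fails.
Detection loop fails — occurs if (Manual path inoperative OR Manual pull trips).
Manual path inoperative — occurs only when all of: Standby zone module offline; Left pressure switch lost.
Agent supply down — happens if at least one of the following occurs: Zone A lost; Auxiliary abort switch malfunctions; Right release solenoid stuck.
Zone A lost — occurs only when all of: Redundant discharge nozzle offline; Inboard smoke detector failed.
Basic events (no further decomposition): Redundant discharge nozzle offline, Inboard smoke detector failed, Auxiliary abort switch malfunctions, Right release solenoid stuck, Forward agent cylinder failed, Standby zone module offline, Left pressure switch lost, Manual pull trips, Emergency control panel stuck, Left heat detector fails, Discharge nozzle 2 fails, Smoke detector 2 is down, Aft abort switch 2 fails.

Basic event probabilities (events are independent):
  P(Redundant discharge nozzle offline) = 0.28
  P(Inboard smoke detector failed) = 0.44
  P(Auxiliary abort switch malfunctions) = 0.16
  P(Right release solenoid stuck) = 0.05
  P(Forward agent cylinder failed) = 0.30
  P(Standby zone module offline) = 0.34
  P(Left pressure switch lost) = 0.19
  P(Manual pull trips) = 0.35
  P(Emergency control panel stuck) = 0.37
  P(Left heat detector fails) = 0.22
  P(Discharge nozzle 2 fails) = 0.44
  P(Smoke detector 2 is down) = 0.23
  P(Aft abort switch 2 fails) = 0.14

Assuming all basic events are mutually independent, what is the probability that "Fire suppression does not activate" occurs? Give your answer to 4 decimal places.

0.7886

P(Zone A lost) [AND] = 0.28 × 0.44 = 0.123200
P(Agent supply down) [OR] = 1 − (1−0.123200) × (1−0.16) × (1−0.05) = 0.300314
P(Manual path inoperative) [AND] = 0.34 × 0.19 = 0.064600
P(Detection loop fails) [OR] = 1 − (1−0.064600) × (1−0.35) = 0.391990
P(Zone B lost) [OR] = 1 − (1−0.30) × (1−0.391990) = 0.574393
P(Release chain unavailable) [AND] = 0.37 × 0.22 = 0.081400
P(Zone A 2 fails) [AND] = 0.44 × 0.23 = 0.101200
P(Agent supply 2 inoperative) [OR] = 1 − (1−0.081400) × (1−0.101200) × (1−0.14) = 0.289952
P(Fire suppression does not activate) [OR] = 1 − (1−0.300314) × (1−0.574393) × (1−0.289952) = 0.788554
Rounded to 4 decimal places: P(Fire suppression does not activate) ≈ 0.7886.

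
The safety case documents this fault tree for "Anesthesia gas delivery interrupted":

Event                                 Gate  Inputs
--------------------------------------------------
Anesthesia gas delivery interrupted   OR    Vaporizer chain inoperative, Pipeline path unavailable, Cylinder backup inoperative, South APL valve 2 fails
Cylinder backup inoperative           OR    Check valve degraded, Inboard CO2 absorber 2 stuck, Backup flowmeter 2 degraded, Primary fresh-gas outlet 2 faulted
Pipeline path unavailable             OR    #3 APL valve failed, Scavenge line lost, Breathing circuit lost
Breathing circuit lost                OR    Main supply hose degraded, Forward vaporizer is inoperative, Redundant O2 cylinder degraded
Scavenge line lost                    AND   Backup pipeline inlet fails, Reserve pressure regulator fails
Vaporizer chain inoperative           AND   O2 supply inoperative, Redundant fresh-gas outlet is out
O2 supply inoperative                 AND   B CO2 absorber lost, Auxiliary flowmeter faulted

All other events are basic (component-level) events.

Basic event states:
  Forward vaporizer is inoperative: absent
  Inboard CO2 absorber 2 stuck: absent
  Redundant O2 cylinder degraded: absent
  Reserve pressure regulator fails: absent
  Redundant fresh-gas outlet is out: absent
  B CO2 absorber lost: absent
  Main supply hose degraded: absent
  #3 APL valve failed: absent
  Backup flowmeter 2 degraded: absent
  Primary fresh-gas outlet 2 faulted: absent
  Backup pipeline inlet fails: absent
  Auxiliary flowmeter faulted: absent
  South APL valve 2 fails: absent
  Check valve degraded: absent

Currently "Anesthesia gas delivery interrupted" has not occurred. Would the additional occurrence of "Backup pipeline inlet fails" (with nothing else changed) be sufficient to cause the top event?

No

Counterfactual: set "Backup pipeline inlet fails" to occurred.
O2 supply inoperative [AND]: B CO2 absorber lost=not, Auxiliary flowmeter faulted=not → not all inputs occur → does not occur.
Vaporizer chain inoperative [AND]: O2 supply inoperative=not, Redundant fresh-gas outlet is out=not → not all inputs occur → does not occur.
Scavenge line lost [AND]: Backup pipeline inlet fails=occurs, Reserve pressure regulator fails=not → not all inputs occur → does not occur.
Breathing circuit lost [OR]: Main supply hose degraded=not, Forward vaporizer is inoperative=not, Redundant O2 cylinder degraded=not → no input occurs → does not occur.
Pipeline path unavailable [OR]: #3 APL valve failed=not, Scavenge line lost=not, Breathing circuit lost=not → no input occurs → does not occur.
Cylinder backup inoperative [OR]: Check valve degraded=not, Inboard CO2 absorber 2 stuck=not, Backup flowmeter 2 degraded=not, Primary fresh-gas outlet 2 faulted=not → no input occurs → does not occur.
Anesthesia gas delivery interrupted [OR]: Vaporizer chain inoperative=not, Pipeline path unavailable=not, Cylinder backup inoperative=not, South APL valve 2 fails=not → no input occurs → does not occur.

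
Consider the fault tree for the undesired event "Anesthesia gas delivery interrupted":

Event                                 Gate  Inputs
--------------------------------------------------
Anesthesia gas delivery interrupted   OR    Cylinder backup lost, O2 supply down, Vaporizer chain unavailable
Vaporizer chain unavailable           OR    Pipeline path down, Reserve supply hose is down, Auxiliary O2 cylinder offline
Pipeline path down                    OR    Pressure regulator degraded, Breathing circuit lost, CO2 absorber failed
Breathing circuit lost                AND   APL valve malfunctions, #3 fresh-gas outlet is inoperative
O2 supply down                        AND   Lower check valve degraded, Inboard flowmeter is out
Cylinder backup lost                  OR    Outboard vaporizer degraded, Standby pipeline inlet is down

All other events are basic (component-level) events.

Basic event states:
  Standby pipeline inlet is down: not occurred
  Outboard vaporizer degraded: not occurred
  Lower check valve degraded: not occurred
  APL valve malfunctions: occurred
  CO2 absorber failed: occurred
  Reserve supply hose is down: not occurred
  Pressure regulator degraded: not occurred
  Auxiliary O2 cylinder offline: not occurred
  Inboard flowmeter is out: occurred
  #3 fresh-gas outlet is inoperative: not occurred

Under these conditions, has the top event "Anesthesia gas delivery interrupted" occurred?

Yes

Cylinder backup lost [OR]: Outboard vaporizer degraded=not, Standby pipeline inlet is down=not → no input occurs → does not occur.
O2 supply down [AND]: Lower check valve degraded=not, Inboard flowmeter is out=occurs → not all inputs occur → does not occur.
Breathing circuit lost [AND]: APL valve malfunctions=occurs, #3 fresh-gas outlet is inoperative=not → not all inputs occur → does not occur.
Pipeline path down [OR]: Pressure regulator degraded=not, Breathing circuit lost=not, CO2 absorber failed=occurs → at least one input occurs → occurs.
Vaporizer chain unavailable [OR]: Pipeline path down=occurs, Reserve supply hose is down=not, Auxiliary O2 cylinder offline=not → at least one input occurs → occurs.
Anesthesia gas delivery interrupted [OR]: Cylinder backup lost=not, O2 supply down=not, Vaporizer chain unavailable=occurs → at least one input occurs → occurs.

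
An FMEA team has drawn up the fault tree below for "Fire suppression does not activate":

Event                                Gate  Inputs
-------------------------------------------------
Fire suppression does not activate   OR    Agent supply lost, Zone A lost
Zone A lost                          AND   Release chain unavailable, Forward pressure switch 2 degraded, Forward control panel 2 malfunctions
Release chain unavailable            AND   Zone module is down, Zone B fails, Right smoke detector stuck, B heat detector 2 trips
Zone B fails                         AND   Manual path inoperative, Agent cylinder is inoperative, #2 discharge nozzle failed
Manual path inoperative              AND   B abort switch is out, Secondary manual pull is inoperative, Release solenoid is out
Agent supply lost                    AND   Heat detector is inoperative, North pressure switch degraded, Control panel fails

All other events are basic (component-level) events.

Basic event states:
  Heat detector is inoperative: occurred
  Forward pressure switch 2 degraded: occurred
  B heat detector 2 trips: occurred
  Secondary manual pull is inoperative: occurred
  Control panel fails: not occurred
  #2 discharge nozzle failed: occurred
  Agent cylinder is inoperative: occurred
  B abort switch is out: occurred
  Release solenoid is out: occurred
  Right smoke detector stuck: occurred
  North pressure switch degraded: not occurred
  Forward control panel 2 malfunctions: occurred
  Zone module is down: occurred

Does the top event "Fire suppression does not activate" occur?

Yes

Agent supply lost [AND]: Heat detector is inoperative=occurs, North pressure switch degraded=not, Control panel fails=not → not all inputs occur → does not occur.
Manual path inoperative [AND]: B abort switch is out=occurs, Secondary manual pull is inoperative=occurs, Release solenoid is out=occurs → all inputs occur → occurs.
Zone B fails [AND]: Manual path inoperative=occurs, Agent cylinder is inoperative=occurs, #2 discharge nozzle failed=occurs → all inputs occur → occurs.
Release chain unavailable [AND]: Zone module is down=occurs, Zone B fails=occurs, Right smoke detector stuck=occurs, B heat detector 2 trips=occurs → all inputs occur → occurs.
Zone A lost [AND]: Release chain unavailable=occurs, Forward pressure switch 2 degraded=occurs, Forward control panel 2 malfunctions=occurs → all inputs occur → occurs.
Fire suppression does not activate [OR]: Agent supply lost=not, Zone A lost=occurs → at least one input occurs → occurs.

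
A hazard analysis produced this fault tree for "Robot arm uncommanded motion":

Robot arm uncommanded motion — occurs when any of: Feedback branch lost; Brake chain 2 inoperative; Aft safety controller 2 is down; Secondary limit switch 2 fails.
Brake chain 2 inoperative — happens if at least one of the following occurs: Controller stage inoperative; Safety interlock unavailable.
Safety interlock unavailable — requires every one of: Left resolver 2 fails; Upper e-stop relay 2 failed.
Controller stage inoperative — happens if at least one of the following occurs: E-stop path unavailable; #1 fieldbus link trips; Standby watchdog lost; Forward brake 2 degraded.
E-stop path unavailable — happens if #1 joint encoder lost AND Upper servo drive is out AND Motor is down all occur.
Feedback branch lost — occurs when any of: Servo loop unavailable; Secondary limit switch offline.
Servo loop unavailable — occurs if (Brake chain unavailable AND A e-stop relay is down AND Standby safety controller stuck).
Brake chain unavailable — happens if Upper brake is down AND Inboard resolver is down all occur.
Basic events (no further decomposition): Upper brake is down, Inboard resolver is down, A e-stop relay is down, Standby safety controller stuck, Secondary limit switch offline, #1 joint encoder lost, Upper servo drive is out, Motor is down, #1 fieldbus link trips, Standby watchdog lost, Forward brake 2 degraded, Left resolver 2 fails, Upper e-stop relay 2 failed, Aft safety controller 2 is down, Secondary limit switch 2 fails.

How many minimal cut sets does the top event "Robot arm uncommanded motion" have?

Brake chain unavailable [AND]: one cut set from each child combined → 1 × 1 = 1 cut set(s).
Servo loop unavailable [AND]: one cut set from each child combined → 1 × 1 × 1 = 1 cut set(s).
Feedback branch lost [OR]: union of children's cut sets → 2 cut set(s).
E-stop path unavailable [AND]: one cut set from each child combined → 1 × 1 × 1 = 1 cut set(s).
Controller stage inoperative [OR]: union of children's cut sets → 4 cut set(s).
Safety interlock unavailable [AND]: one cut set from each child combined → 1 × 1 = 1 cut set(s).
Brake chain 2 inoperative [OR]: union of children's cut sets → 5 cut set(s).
Robot arm uncommanded motion [OR]: union of children's cut sets → 9 cut set(s).
Minimal cut sets: {A e-stop relay is down, Inboard resolver is down, Standby safety controller stuck, Upper brake is down}; {Secondary limit switch offline}; {#1 joint encoder lost, Motor is down, Upper servo drive is out}; {#1 fieldbus link trips}; {Standby watchdog lost}; {Forward brake 2 degraded}; {Left resolver 2 fails, Upper e-stop relay 2 failed}; {Aft safety controller 2 is down}; {Secondary limit switch 2 fails}.

9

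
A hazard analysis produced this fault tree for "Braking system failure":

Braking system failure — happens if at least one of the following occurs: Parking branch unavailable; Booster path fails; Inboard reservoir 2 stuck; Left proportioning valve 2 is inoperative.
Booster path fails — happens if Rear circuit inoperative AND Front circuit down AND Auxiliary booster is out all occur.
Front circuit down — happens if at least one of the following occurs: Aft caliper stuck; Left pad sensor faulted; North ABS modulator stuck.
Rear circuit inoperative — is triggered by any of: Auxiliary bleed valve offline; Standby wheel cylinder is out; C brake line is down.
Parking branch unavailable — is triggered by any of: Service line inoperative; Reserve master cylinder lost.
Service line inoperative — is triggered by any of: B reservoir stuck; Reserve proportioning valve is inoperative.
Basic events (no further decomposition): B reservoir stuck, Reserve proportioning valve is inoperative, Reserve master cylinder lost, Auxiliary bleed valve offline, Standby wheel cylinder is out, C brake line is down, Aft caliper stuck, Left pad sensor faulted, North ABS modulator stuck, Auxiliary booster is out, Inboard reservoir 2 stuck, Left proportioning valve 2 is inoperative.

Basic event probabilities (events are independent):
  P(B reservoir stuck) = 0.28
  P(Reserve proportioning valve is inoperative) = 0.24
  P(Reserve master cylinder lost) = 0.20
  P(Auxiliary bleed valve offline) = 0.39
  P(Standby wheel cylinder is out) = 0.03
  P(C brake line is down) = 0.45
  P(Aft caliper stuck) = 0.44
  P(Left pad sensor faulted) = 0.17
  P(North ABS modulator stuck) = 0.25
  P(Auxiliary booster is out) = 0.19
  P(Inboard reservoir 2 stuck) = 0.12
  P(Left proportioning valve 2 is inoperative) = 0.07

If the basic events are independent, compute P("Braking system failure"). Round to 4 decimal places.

0.6716

P(Service line inoperative) [OR] = 1 − (1−0.28) × (1−0.24) = 0.452800
P(Parking branch unavailable) [OR] = 1 − (1−0.452800) × (1−0.20) = 0.562240
P(Rear circuit inoperative) [OR] = 1 − (1−0.39) × (1−0.03) × (1−0.45) = 0.674565
P(Front circuit down) [OR] = 1 − (1−0.44) × (1−0.17) × (1−0.25) = 0.651400
P(Booster path fails) [AND] = 0.674565 × 0.651400 × 0.19 = 0.083488
P(Braking system failure) [OR] = 1 − (1−0.562240) × (1−0.083488) × (1−0.12) × (1−0.07) = 0.671648
Rounded to 4 decimal places: P(Braking system failure) ≈ 0.6716.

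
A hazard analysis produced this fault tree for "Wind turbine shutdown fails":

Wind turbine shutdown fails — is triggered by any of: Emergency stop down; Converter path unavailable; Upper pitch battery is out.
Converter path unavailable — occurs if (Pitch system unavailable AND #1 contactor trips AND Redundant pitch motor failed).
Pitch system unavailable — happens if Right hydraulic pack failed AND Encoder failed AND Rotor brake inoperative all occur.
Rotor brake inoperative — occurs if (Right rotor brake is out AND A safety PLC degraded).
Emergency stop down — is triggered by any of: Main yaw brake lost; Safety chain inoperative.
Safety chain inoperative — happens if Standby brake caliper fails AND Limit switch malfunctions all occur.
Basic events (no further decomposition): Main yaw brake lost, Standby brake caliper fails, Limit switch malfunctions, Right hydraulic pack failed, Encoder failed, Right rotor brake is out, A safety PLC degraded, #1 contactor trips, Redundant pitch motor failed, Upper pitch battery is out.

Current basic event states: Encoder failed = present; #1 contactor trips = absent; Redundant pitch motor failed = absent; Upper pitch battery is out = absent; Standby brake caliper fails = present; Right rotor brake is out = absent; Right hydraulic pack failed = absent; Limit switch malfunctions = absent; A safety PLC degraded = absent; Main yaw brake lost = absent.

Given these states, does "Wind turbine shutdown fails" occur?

Safety chain inoperative [AND]: Standby brake caliper fails=occurs, Limit switch malfunctions=not → not all inputs occur → does not occur.
Emergency stop down [OR]: Main yaw brake lost=not, Safety chain inoperative=not → no input occurs → does not occur.
Rotor brake inoperative [AND]: Right rotor brake is out=not, A safety PLC degraded=not → not all inputs occur → does not occur.
Pitch system unavailable [AND]: Right hydraulic pack failed=not, Encoder failed=occurs, Rotor brake inoperative=not → not all inputs occur → does not occur.
Converter path unavailable [AND]: Pitch system unavailable=not, #1 contactor trips=not, Redundant pitch motor failed=not → not all inputs occur → does not occur.
Wind turbine shutdown fails [OR]: Emergency stop down=not, Converter path unavailable=not, Upper pitch battery is out=not → no input occurs → does not occur.

No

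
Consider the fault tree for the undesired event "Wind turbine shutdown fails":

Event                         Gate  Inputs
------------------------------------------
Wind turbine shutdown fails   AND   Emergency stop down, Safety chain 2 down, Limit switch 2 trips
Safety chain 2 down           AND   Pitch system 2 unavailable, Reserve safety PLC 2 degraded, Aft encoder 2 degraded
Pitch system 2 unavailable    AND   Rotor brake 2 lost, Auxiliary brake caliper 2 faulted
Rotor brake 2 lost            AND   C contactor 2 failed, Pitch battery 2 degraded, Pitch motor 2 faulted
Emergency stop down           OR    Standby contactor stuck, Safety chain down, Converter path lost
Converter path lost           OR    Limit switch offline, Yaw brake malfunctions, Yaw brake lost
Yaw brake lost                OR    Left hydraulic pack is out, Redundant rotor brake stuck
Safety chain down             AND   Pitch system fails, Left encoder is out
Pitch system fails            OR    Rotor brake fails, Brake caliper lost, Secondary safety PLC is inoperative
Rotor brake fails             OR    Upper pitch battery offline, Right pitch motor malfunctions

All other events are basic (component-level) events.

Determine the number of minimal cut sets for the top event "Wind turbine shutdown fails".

9

Rotor brake fails [OR]: union of children's cut sets → 2 cut set(s).
Pitch system fails [OR]: union of children's cut sets → 4 cut set(s).
Safety chain down [AND]: one cut set from each child combined → 4 × 1 = 4 cut set(s).
Yaw brake lost [OR]: union of children's cut sets → 2 cut set(s).
Converter path lost [OR]: union of children's cut sets → 4 cut set(s).
Emergency stop down [OR]: union of children's cut sets → 9 cut set(s).
Rotor brake 2 lost [AND]: one cut set from each child combined → 1 × 1 × 1 = 1 cut set(s).
Pitch system 2 unavailable [AND]: one cut set from each child combined → 1 × 1 = 1 cut set(s).
Safety chain 2 down [AND]: one cut set from each child combined → 1 × 1 × 1 = 1 cut set(s).
Wind turbine shutdown fails [AND]: one cut set from each child combined → 9 × 1 × 1 = 9 cut set(s).
Minimal cut sets: {Aft encoder 2 degraded, Auxiliary brake caliper 2 faulted, C contactor 2 failed, Limit switch 2 trips, Pitch battery 2 degraded, Pitch motor 2 faulted, Reserve safety PLC 2 degraded, Standby contactor stuck}; {Aft encoder 2 degraded, Auxiliary brake caliper 2 faulted, C contactor 2 failed, Left encoder is out, Limit switch 2 trips, Pitch battery 2 degraded, Pitch motor 2 faulted, Reserve safety PLC 2 degraded, Upper pitch battery offline}; {Aft encoder 2 degraded, Auxiliary brake caliper 2 faulted, C contactor 2 failed, Left encoder is out, Limit switch 2 trips, Pitch battery 2 degraded, Pitch motor 2 faulted, Reserve safety PLC 2 degraded, Right pitch motor malfunctions}; {Aft encoder 2 degraded, Auxiliary brake caliper 2 faulted, Brake caliper lost, C contactor 2 failed, Left encoder is out, Limit switch 2 trips, Pitch battery 2 degraded, Pitch motor 2 faulted, Reserve safety PLC 2 degraded}; {Aft encoder 2 degraded, Auxiliary brake caliper 2 faulted, C contactor 2 failed, Left encoder is out, Limit switch 2 trips, Pitch battery 2 degraded, Pitch motor 2 faulted, Reserve safety PLC 2 degraded, Secondary safety PLC is inoperative}; {Aft encoder 2 degraded, Auxiliary brake caliper 2 faulted, C contactor 2 failed, Limit switch 2 trips, Limit switch offline, Pitch battery 2 degraded, Pitch motor 2 faulted, Reserve safety PLC 2 degraded}; {Aft encoder 2 degraded, Auxiliary brake caliper 2 faulted, C contactor 2 failed, Limit switch 2 trips, Pitch battery 2 degraded, Pitch motor 2 faulted, Reserve safety PLC 2 degraded, Yaw brake malfunctions}; {Aft encoder 2 degraded, Auxiliary brake caliper 2 faulted, C contactor 2 failed, Left hydraulic pack is out, Limit switch 2 trips, Pitch battery 2 degraded, Pitch motor 2 faulted, Reserve safety PLC 2 degraded}; {Aft encoder 2 degraded, Auxiliary brake caliper 2 faulted, C contactor 2 failed, Limit switch 2 trips, Pitch battery 2 degraded, Pitch motor 2 faulted, Redundant rotor brake stuck, Reserve safety PLC 2 degraded}.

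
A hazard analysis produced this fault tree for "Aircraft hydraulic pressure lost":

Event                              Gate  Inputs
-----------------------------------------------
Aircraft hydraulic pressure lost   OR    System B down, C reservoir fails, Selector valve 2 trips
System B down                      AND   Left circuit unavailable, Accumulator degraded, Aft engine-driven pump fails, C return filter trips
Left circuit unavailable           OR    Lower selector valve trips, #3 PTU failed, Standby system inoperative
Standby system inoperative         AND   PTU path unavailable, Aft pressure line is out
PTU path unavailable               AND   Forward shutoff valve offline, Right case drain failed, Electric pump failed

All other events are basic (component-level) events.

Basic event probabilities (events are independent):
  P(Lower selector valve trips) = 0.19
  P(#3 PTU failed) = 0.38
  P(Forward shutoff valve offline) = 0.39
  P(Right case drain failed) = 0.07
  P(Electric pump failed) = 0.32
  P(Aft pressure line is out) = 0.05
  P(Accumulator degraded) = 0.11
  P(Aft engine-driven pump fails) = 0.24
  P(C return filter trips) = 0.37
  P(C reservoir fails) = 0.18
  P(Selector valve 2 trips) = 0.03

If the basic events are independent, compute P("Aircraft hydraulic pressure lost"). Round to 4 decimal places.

P(PTU path unavailable) [AND] = 0.39 × 0.07 × 0.32 = 0.008736
P(Standby system inoperative) [AND] = 0.008736 × 0.05 = 0.000437
P(Left circuit unavailable) [OR] = 1 − (1−0.19) × (1−0.38) × (1−0.000437) = 0.498019
P(System B down) [AND] = 0.498019 × 0.11 × 0.24 × 0.37 = 0.004865
P(Aircraft hydraulic pressure lost) [OR] = 1 − (1−0.004865) × (1−0.18) × (1−0.03) = 0.208470
Rounded to 4 decimal places: P(Aircraft hydraulic pressure lost) ≈ 0.2085.

0.2085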